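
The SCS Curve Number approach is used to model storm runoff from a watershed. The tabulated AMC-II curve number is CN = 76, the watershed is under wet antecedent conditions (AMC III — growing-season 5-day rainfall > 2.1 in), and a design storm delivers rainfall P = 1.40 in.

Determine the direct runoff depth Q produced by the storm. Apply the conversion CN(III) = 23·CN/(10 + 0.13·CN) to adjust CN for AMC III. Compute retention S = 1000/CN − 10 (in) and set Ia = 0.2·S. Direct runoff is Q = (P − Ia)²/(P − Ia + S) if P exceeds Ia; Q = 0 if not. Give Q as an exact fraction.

Q = 6046681/11927915 in ≈ 0.507 in

CN(III) from CN(II)=76: (23·76)/(10 + 0.13·76) = 43700/497 ≈ 87.928
Retention S: 1000/CN − 10 with CN=87.928 → S = 600/437 ≈ 1.373 in
Ia = 0.2S: 0.2·1.373 = 0.275 in (exactly 120/437)
Since P=1.400 > Ia=0.275: effective rainfall P−Ia = 2459/2185 in
Runoff Q = (P−Ia)²/(P−Ia+S) = (1.125)²/(1.125+1.373) = 6046681/11927915 ≈ 0.507 in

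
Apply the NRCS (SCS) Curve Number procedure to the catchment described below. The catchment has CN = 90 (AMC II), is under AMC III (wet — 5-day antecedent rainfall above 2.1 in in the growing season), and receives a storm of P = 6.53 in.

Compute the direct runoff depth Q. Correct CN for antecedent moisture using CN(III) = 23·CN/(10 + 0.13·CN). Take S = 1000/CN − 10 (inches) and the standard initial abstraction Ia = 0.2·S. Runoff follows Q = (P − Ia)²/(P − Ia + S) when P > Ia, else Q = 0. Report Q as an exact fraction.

Adjust CN=90 to AMC III: 23·90/(10 + 0.13·90) → 2070 ÷ (217/10) = 20700/217 ≈ 95.392
S = 1000/(20700/217) − 10 = 100/207 in ≈ 0.483 in
Initial abstraction Ia = S/5 = (100/207)/5 = 20/207 ≈ 0.097 in
Excess rainfall: 6.530 − 0.097 = 6.433 in; P > Ia so Q > 0
Q: (133171/20700)² ÷ (143171/20700) = 17734515241/2963639700 in (≈ 5.984 in)

Q = 17734515241/2963639700 in ≈ 5.984 in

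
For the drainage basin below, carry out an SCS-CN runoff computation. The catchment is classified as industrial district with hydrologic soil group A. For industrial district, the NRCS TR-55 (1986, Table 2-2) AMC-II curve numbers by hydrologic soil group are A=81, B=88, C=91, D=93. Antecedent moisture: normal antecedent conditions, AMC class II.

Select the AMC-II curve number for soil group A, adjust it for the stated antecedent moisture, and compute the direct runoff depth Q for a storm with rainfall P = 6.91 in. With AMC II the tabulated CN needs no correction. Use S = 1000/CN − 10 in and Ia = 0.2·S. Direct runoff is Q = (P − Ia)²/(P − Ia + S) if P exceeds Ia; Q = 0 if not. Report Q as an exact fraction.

Q = 2721813241/576485100 in ≈ 4.721 in

NRCS table: industrial district, soil group A → CN(II) = 81
CN(II) = 81; AMC II needs no correction.
S = 1000/81 − 10 = 190/81 in ≈ 2.346 in
Initial abstraction Ia = S/5 = (190/81)/5 = 38/81 ≈ 0.469 in
P − Ia = 6.910 − 0.469 = 52171/8100 ≈ 6.441 in (> 0, runoff occurs)
Q: (52171/8100)² ÷ (71171/8100) = 2721813241/576485100 in (≈ 4.721 in)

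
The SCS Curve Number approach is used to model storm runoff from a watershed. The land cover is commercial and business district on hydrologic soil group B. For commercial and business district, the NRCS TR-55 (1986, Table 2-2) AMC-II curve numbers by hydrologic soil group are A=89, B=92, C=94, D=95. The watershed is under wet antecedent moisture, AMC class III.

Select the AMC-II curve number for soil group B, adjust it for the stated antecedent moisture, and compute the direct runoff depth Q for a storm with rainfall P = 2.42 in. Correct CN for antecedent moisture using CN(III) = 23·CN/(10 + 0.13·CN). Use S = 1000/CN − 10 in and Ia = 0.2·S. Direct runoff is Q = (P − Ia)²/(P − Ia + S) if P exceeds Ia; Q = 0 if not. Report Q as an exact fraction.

NRCS table: commercial and business district, soil group B → CN(II) = 92
Adjust CN=92 to AMC III: 23·92/(10 + 0.13·92) → 2116 ÷ (549/25) = 52900/549 ≈ 96.357
Retention S: 1000/CN − 10 with CN=96.357 → S = 200/529 ≈ 0.378 in
Ia = 0.2·(200/529) = 40/529 in ≈ 0.076 in
Since P=2.420 > Ia=0.076: effective rainfall P−Ia = 62009/26450 in
Q = (62009/26450)²/((62009/26450) + 200/529) = (3845116081/699602500)/(72009/26450) = 3845116081/1904638050 in ≈ 2.019 in

Q = 3845116081/1904638050 in ≈ 2.019 in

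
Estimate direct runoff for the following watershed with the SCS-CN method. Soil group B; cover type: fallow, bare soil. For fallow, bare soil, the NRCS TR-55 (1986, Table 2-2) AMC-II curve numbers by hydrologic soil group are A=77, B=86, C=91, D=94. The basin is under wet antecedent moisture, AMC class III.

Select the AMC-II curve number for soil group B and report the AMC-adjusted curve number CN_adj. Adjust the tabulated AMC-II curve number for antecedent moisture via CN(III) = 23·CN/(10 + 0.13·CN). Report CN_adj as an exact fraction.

CN_adj = 98900/1059 ≈ 93.390

NRCS table: fallow, bare soil, soil group B → CN(II) = 86
Adjust CN=86 to AMC III: 23·86/(10 + 0.13·86) → 1978 ÷ (1059/50) = 98900/1059 ≈ 93.390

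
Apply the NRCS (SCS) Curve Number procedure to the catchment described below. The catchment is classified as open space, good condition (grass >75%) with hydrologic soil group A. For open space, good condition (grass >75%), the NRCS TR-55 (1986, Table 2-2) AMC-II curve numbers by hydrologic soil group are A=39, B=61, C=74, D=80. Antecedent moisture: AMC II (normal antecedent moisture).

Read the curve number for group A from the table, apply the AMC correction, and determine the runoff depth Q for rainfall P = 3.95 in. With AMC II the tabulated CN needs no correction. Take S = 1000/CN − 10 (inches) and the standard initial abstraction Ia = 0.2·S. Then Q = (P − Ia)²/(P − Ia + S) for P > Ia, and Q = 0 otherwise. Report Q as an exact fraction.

NRCS table: open space, good condition (grass >75%), soil group A → CN(II) = 39
Average conditions: CN = 39 (no AMC adjustment).
Max retention: S = 1000/39 − 10 = 610/39 in (≈ 15.641 in)
Ia = 0.2S: 0.2·15.641 = 3.128 in (exactly 122/39)
Since P=3.950 > Ia=3.128: effective rainfall P−Ia = 641/780 in
Q = (641/780)²/((641/780) + 610/39) = (410881/608400)/(12841/780) = 410881/10015980 in ≈ 0.041 in

Q = 410881/10015980 in ≈ 0.041 in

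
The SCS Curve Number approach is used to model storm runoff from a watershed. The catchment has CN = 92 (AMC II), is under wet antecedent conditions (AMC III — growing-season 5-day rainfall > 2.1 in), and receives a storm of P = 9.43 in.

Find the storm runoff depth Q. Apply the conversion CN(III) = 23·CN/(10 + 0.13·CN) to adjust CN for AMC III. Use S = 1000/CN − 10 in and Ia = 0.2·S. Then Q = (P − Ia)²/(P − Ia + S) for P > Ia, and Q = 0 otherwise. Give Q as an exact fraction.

Adjust CN=92 to AMC III: 23·92/(10 + 0.13·92) → 2116 ÷ (549/25) = 52900/549 ≈ 96.357
Max retention: S = 1000/(52900/549) − 10 = 200/529 in (≈ 0.378 in)
Initial abstraction Ia = S/5 = (200/529)/5 = 40/529 ≈ 0.076 in
Since P=9.430 > Ia=0.076: effective rainfall P−Ia = 494847/52900 in
Runoff Q = (P−Ia)²/(P−Ia+S) = (9.354)²/(9.354+0.378) = 244873553409/27235406300 ≈ 8.991 in

Q = 244873553409/27235406300 in ≈ 8.991 in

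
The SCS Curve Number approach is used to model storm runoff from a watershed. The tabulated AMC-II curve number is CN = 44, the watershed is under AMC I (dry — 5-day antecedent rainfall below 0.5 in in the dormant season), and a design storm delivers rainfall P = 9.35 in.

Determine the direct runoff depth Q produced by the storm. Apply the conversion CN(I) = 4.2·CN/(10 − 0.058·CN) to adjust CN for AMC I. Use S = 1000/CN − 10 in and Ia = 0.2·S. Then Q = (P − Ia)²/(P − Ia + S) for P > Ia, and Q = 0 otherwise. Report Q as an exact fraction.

CN(I) from CN(II)=44: (4.2·44)/(10 − 0.058·44) = 3300/133 ≈ 24.812
Max retention: S = 1000/(3300/133) − 10 = 1000/33 in (≈ 30.303 in)
Ia = 0.2S: 0.2·30.303 = 6.061 in (exactly 200/33)
P − Ia = 9.350 − 6.061 = 2171/660 ≈ 3.289 in (> 0, runoff occurs)
Q = (2171/660)²/((2171/660) + 1000/33) = (4713241/435600)/(22171/660) = 4713241/14632860 in ≈ 0.322 in

Q = 4713241/14632860 in ≈ 0.322 in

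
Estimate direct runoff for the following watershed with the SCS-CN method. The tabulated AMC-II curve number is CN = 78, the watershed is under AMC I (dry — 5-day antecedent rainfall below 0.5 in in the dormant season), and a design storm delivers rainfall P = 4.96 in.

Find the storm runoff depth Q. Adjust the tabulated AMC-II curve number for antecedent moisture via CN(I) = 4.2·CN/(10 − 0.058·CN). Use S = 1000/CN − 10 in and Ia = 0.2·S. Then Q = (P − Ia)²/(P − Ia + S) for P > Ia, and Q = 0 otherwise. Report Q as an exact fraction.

Q = 1371072784/1082902275 in ≈ 1.266 in

Dry (AMC I): CN(I) = 4.2·78/(10 − 0.058·78) = (1638/5)/(1369/250) = 81900/1369 ≈ 59.825
S = 1000/(81900/1369) − 10 = 5500/819 in ≈ 6.716 in
Ia = 0.2·(5500/819) = 1100/819 in ≈ 1.343 in
Since P=4.960 > Ia=1.343: effective rainfall P−Ia = 74056/20475 in
Q = (74056/20475)²/((74056/20475) + 5500/819) = (5484291136/419225625)/(211556/20475) = 1371072784/1082902275 in ≈ 1.266 in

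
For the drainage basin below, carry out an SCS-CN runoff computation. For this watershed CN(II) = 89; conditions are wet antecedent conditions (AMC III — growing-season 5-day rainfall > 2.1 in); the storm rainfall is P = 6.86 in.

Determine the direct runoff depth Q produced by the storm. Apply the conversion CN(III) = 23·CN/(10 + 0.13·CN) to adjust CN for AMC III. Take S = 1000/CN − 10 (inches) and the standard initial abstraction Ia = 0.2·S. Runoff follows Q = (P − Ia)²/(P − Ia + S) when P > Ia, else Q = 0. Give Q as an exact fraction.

Q = 477648236641/76365484350 in ≈ 6.255 in

Wet (AMC III): CN(III) = 23·89/(10 + 0.13·89) = 2047/(2157/100) = 204700/2157 ≈ 94.900
Retention S: 1000/CN − 10 with CN=94.900 → S = 1100/2047 ≈ 0.537 in
Initial abstraction Ia = S/5 = (1100/2047)/5 = 220/2047 ≈ 0.107 in
P − Ia = 6.860 − 0.107 = 691121/102350 ≈ 6.753 in (> 0, runoff occurs)
Q: (691121/102350)² ÷ (746121/102350) = 477648236641/76365484350 in (≈ 6.255 in)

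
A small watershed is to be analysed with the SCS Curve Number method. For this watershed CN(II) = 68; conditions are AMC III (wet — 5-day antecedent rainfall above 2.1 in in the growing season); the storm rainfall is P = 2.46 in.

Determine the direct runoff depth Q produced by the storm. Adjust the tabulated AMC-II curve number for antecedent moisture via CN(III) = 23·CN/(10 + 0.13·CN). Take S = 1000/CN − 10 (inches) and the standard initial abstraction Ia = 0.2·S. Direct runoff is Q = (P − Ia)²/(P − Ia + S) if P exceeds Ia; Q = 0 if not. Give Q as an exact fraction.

Wet (AMC III): CN(III) = 23·68/(10 + 0.13·68) = 1564/(471/25) = 39100/471 ≈ 83.015
S = 1000/(39100/471) − 10 = 800/391 in ≈ 2.046 in
Ia = 0.2·(800/391) = 160/391 in ≈ 0.409 in
Since P=2.460 > Ia=0.409: effective rainfall P−Ia = 40093/19550 in
Q = (40093/19550)²/((40093/19550) + 800/391) = (1607448649/382202500)/(80093/19550) = 1607448649/1565818150 in ≈ 1.027 in

Q = 1607448649/1565818150 in ≈ 1.027 in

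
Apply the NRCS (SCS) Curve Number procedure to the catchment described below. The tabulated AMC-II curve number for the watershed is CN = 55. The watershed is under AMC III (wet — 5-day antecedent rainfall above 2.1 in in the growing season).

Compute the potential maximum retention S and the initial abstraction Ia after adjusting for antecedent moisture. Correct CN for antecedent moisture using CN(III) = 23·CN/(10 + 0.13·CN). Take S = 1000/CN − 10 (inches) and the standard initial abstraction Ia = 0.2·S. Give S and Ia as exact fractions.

Wet (AMC III): CN(III) = 23·55/(10 + 0.13·55) = 1265/(343/20) = 25300/343 ≈ 73.761
Retention S: 1000/CN − 10 with CN=73.761 → S = 900/253 ≈ 3.557 in
Ia = 0.2S: 0.2·3.557 = 0.711 in (exactly 180/253)

S = 900/253 in ≈ 3.557 in; Ia = 180/253 in ≈ 0.711 in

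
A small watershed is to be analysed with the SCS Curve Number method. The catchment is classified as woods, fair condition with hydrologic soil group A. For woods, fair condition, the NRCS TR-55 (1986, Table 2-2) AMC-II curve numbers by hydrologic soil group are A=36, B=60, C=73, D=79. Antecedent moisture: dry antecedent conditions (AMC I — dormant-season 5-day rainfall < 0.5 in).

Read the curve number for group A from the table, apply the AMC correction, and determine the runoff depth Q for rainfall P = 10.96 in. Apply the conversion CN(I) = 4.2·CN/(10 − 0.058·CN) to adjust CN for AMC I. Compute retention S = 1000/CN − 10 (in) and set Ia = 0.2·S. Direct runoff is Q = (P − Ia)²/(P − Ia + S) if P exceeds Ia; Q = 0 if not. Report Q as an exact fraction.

NRCS table: woods, fair condition, soil group A → CN(II) = 36
CN(I) from CN(II)=36: (4.2·36)/(10 − 0.058·36) = 18900/989 ≈ 19.110
Max retention: S = 1000/(18900/989) − 10 = 8000/189 in (≈ 42.328 in)
Initial abstraction Ia = S/5 = (8000/189)/5 = 1600/189 ≈ 8.466 in
P − Ia = 10.960 − 8.466 = 11786/4725 ≈ 2.494 in (> 0, runoff occurs)
Q: (11786/4725)² ÷ (211786/4725) = 69454898/500344425 in (≈ 0.139 in)

Q = 69454898/500344425 in ≈ 0.139 in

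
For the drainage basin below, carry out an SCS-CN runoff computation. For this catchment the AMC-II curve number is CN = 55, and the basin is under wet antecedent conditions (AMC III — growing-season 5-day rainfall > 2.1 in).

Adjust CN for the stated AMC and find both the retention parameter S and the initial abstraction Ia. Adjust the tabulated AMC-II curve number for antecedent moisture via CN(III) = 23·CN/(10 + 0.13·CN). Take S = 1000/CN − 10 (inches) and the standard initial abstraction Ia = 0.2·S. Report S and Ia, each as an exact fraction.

Wet (AMC III): CN(III) = 23·55/(10 + 0.13·55) = 1265/(343/20) = 25300/343 ≈ 73.761
Max retention: S = 1000/(25300/343) − 10 = 900/253 in (≈ 3.557 in)
Ia = 0.2·(900/253) = 180/253 in ≈ 0.711 in

S = 900/253 in ≈ 3.557 in; Ia = 180/253 in ≈ 0.711 in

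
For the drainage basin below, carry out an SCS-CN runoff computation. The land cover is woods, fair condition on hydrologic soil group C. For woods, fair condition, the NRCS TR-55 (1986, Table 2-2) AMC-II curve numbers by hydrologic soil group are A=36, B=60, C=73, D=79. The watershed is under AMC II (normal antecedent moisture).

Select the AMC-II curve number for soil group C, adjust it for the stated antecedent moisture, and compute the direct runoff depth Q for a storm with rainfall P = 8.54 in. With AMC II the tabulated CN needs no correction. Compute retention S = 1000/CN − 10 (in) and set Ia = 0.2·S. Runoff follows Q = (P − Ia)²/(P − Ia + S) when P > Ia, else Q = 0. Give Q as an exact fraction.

NRCS table: woods, fair condition, soil group C → CN(II) = 73
CN(II) = 73; AMC II needs no correction.
S = 1000/73 − 10 = 270/73 in ≈ 3.699 in
Ia = 0.2·(270/73) = 54/73 in ≈ 0.740 in
Excess rainfall: 8.540 − 0.740 = 7.800 in; P > Ia so Q > 0
Runoff Q = (P−Ia)²/(P−Ia+S) = (7.800)²/(7.800+3.699) = 810597841/153194150 ≈ 5.291 in

Q = 810597841/153194150 in ≈ 5.291 in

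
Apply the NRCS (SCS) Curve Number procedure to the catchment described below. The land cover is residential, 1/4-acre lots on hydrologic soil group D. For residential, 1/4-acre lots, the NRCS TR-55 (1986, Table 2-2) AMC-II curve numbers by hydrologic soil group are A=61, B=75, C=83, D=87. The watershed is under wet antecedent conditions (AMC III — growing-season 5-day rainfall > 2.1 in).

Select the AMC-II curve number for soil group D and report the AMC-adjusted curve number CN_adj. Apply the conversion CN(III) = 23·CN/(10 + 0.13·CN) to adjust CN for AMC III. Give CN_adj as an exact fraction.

CN_adj = 200100/2131 ≈ 93.900

NRCS table: residential, 1/4-acre lots, soil group D → CN(II) = 87
Adjust CN=87 to AMC III: 23·87/(10 + 0.13·87) → 2001 ÷ (2131/100) = 200100/2131 ≈ 93.900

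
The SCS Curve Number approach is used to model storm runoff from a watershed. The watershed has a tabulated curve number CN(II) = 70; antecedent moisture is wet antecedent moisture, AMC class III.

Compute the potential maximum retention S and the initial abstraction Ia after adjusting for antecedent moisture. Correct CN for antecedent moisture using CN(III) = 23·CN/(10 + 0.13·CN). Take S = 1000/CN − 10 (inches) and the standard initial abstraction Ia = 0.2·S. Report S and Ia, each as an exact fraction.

CN(III) from CN(II)=70: (23·70)/(10 + 0.13·70) = 16100/191 ≈ 84.293
S = 1000/(16100/191) − 10 = 300/161 in ≈ 1.863 in
Ia = 0.2·(300/161) = 60/161 in ≈ 0.373 in

S = 300/161 in ≈ 1.863 in; Ia = 60/161 in ≈ 0.373 in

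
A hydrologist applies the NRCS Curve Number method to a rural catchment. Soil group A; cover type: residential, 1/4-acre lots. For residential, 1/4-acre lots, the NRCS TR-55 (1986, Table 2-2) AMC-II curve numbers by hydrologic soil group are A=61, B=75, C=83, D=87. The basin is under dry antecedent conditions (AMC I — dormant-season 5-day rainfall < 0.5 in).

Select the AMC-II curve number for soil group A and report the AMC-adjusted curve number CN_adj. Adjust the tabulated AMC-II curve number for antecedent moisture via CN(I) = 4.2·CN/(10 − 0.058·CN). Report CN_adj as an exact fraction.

CN_adj = 42700/1077 ≈ 39.647

NRCS table: residential, 1/4-acre lots, soil group A → CN(II) = 61
CN(I) from CN(II)=61: (4.2·61)/(10 − 0.058·61) = 42700/1077 ≈ 39.647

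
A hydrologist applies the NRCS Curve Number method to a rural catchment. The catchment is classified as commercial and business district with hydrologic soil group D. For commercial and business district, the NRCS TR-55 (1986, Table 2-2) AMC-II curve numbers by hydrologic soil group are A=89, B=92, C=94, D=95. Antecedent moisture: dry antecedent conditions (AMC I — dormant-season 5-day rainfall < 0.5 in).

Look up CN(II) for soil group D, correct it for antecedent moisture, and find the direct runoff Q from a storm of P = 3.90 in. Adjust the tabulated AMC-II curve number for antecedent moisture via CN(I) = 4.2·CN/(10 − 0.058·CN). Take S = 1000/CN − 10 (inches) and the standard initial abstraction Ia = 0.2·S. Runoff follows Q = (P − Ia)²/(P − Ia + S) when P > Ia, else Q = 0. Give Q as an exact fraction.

NRCS table: commercial and business district, soil group D → CN(II) = 95
Adjust CN=95 to AMC I: 4.2·95/(10 − 0.058·95) → 399 ÷ (449/100) = 39900/449 ≈ 88.864
Max retention: S = 1000/(39900/449) − 10 = 500/399 in (≈ 1.253 in)
Initial abstraction Ia = S/5 = (500/399)/5 = 100/399 ≈ 0.251 in
P − Ia = 3.900 − 0.251 = 14561/3990 ≈ 3.649 in (> 0, runoff occurs)
Q: (14561/3990)² ÷ (19561/3990) = 212022721/78048390 in (≈ 2.717 in)

Q = 212022721/78048390 in ≈ 2.717 in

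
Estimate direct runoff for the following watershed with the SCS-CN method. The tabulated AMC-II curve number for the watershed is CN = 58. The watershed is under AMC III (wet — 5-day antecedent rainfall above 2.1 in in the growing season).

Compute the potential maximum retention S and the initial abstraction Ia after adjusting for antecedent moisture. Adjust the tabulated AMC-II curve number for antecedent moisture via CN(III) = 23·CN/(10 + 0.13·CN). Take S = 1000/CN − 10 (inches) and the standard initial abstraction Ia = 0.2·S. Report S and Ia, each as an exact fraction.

Wet (AMC III): CN(III) = 23·58/(10 + 0.13·58) = 1334/(877/50) = 66700/877 ≈ 76.055
Max retention: S = 1000/(66700/877) − 10 = 2100/667 in (≈ 3.148 in)
Ia = 0.2S: 0.2·3.148 = 0.630 in (exactly 420/667)

S = 2100/667 in ≈ 3.148 in; Ia = 420/667 in ≈ 0.630 in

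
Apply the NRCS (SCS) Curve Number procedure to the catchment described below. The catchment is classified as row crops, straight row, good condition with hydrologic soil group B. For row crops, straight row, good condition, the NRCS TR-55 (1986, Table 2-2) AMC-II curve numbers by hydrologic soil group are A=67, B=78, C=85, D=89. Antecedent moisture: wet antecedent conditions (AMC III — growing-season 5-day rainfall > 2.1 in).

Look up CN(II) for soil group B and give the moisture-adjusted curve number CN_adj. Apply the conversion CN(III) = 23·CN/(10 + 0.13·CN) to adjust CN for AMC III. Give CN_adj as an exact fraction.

CN_adj = 89700/1007 ≈ 89.076

NRCS table: row crops, straight row, good condition, soil group B → CN(II) = 78
CN(III) from CN(II)=78: (23·78)/(10 + 0.13·78) = 89700/1007 ≈ 89.076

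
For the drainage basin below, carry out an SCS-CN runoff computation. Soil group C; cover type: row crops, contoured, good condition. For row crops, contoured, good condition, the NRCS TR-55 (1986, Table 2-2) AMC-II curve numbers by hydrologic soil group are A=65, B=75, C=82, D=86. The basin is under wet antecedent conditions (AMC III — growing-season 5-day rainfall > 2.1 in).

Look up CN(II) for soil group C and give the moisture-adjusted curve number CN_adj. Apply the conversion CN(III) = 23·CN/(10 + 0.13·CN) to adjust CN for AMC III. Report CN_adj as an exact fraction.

NRCS table: row crops, contoured, good condition, soil group C → CN(II) = 82
Wet (AMC III): CN(III) = 23·82/(10 + 0.13·82) = 1886/(1033/50) = 94300/1033 ≈ 91.288

CN_adj = 94300/1033 ≈ 91.288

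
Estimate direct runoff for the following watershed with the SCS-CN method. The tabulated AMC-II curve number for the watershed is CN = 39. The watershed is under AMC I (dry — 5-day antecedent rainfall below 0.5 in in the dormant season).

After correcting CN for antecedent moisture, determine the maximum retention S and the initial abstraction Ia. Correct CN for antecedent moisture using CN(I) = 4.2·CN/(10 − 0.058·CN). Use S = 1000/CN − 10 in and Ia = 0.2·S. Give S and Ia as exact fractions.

Dry (AMC I): CN(I) = 4.2·39/(10 − 0.058·39) = (819/5)/(3869/500) = 81900/3869 ≈ 21.168
Max retention: S = 1000/(81900/3869) − 10 = 30500/819 in (≈ 37.241 in)
Ia = 0.2S: 0.2·37.241 = 7.448 in (exactly 6100/819)

S = 30500/819 in ≈ 37.241 in; Ia = 6100/819 in ≈ 7.448 in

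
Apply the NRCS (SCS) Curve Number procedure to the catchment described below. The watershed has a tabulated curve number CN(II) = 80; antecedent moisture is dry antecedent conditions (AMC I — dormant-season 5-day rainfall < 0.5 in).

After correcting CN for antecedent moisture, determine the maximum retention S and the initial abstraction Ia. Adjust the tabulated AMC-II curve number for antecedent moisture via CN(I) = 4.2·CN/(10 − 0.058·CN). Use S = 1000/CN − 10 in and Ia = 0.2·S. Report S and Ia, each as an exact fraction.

CN(I) from CN(II)=80: (4.2·80)/(10 − 0.058·80) = 4200/67 ≈ 62.687
S = 1000/(4200/67) − 10 = 125/21 in ≈ 5.952 in
Ia = 0.2S: 0.2·5.952 = 1.190 in (exactly 25/21)

S = 125/21 in ≈ 5.952 in; Ia = 25/21 in ≈ 1.190 in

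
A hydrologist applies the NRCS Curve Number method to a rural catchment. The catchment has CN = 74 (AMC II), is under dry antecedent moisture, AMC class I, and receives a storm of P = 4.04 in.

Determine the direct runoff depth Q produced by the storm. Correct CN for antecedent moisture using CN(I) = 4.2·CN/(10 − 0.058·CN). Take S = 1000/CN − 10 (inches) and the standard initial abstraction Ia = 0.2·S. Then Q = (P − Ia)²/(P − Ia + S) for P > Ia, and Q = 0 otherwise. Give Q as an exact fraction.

Adjust CN=74 to AMC I: 4.2·74/(10 − 0.058·74) → (1554/5) ÷ (1427/250) = 77700/1427 ≈ 54.450
S = 1000/(77700/1427) − 10 = 6500/777 in ≈ 8.366 in
Initial abstraction Ia = S/5 = (6500/777)/5 = 1300/777 ≈ 1.673 in
P − Ia = 4.040 − 1.673 = 45977/19425 ≈ 2.367 in (> 0, runoff occurs)
Runoff Q = (P−Ia)²/(P−Ia+S) = (2.367)²/(2.367+8.366) = 2113884529/4049665725 ≈ 0.522 in

Q = 2113884529/4049665725 in ≈ 0.522 in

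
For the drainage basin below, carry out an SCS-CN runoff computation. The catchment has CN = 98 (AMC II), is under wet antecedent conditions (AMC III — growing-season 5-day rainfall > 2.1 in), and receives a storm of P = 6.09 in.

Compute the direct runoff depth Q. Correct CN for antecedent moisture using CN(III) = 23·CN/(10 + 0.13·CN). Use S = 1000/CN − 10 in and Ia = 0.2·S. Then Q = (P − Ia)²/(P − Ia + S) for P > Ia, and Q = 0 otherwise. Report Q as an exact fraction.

Q = 468325341649/78252456100 in ≈ 5.985 in

Wet (AMC III): CN(III) = 23·98/(10 + 0.13·98) = 2254/(1137/50) = 112700/1137 ≈ 99.120
Retention S: 1000/CN − 10 with CN=99.120 → S = 100/1127 ≈ 0.089 in
Ia = 0.2·(100/1127) = 20/1127 in ≈ 0.018 in
Excess rainfall: 6.090 − 0.018 = 6.072 in; P > Ia so Q > 0
Q = (684343/112700)²/((684343/112700) + 100/1127) = (468325341649/12701290000)/(694343/112700) = 468325341649/78252456100 in ≈ 5.985 in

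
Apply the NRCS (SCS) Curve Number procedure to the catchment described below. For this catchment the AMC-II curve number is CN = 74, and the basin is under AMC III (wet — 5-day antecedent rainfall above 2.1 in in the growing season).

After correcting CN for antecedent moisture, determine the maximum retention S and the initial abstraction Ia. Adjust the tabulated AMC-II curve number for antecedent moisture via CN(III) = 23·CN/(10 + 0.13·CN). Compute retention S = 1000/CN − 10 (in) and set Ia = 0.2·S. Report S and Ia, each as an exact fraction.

S = 1300/851 in ≈ 1.528 in; Ia = 260/851 in ≈ 0.306 in

Adjust CN=74 to AMC III: 23·74/(10 + 0.13·74) → 1702 ÷ (981/50) = 85100/981 ≈ 86.748
Max retention: S = 1000/(85100/981) − 10 = 1300/851 in (≈ 1.528 in)
Ia = 0.2S: 0.2·1.528 = 0.306 in (exactly 260/851)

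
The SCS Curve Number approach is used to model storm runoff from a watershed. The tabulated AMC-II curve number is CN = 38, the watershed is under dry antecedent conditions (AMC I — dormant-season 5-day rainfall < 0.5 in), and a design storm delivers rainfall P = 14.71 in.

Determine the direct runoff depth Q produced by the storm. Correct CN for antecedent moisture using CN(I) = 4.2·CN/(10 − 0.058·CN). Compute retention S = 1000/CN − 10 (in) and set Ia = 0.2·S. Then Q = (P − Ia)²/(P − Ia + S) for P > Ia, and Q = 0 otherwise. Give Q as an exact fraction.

Dry (AMC I): CN(I) = 4.2·38/(10 − 0.058·38) = (798/5)/(1949/250) = 39900/1949 ≈ 20.472
Retention S: 1000/CN − 10 with CN=20.472 → S = 15500/399 ≈ 38.847 in
Initial abstraction Ia = S/5 = (15500/399)/5 = 3100/399 ≈ 7.769 in
P − Ia = 14.710 − 7.769 = 276929/39900 ≈ 6.941 in (> 0, runoff occurs)
Q = (276929/39900)²/((276929/39900) + 15500/399) = (76689671041/1592010000)/(1826929/39900) = 76689671041/72894467100 in ≈ 1.052 in

Q = 76689671041/72894467100 in ≈ 1.052 in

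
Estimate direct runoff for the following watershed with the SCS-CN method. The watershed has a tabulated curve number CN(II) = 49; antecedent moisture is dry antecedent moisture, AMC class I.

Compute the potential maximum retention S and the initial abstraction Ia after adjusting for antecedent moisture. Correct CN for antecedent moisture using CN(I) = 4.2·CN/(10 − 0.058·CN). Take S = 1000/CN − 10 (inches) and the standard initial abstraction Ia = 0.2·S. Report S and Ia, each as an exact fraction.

Dry (AMC I): CN(I) = 4.2·49/(10 − 0.058·49) = (1029/5)/(3579/500) = 34300/1193 ≈ 28.751
Retention S: 1000/CN − 10 with CN=28.751 → S = 8500/343 ≈ 24.781 in
Initial abstraction Ia = S/5 = (8500/343)/5 = 1700/343 ≈ 4.956 in

S = 8500/343 in ≈ 24.781 in; Ia = 1700/343 in ≈ 4.956 in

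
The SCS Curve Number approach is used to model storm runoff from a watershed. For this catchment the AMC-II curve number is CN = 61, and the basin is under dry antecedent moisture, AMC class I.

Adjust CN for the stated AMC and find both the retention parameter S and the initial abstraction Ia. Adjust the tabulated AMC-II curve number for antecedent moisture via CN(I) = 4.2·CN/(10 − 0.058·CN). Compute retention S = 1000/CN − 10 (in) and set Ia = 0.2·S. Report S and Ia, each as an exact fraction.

Adjust CN=61 to AMC I: 4.2·61/(10 − 0.058·61) → (1281/5) ÷ (3231/500) = 42700/1077 ≈ 39.647
Max retention: S = 1000/(42700/1077) − 10 = 6500/427 in (≈ 15.222 in)
Ia = 0.2·(6500/427) = 1300/427 in ≈ 3.044 in

S = 6500/427 in ≈ 15.222 in; Ia = 1300/427 in ≈ 3.044 in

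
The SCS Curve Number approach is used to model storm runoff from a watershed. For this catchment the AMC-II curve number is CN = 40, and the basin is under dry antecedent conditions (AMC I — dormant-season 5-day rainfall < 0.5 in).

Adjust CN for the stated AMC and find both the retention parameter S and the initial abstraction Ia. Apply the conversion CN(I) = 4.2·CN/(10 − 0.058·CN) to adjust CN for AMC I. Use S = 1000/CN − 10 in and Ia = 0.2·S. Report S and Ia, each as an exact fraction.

S = 250/7 in ≈ 35.714 in; Ia = 50/7 in ≈ 7.143 in

CN(I) from CN(II)=40: (4.2·40)/(10 − 0.058·40) = 175/8 ≈ 21.875
S = 1000/(175/8) − 10 = 250/7 in ≈ 35.714 in
Ia = 0.2S: 0.2·35.714 = 7.143 in (exactly 50/7)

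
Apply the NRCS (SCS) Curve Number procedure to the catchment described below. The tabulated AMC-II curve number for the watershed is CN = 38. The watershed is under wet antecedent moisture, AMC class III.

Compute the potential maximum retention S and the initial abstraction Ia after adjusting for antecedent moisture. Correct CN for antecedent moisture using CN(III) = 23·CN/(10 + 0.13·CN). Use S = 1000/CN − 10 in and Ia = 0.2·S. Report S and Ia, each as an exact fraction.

CN(III) from CN(II)=38: (23·38)/(10 + 0.13·38) = 43700/747 ≈ 58.501
S = 1000/(43700/747) − 10 = 3100/437 in ≈ 7.094 in
Initial abstraction Ia = S/5 = (3100/437)/5 = 620/437 ≈ 1.419 in

S = 3100/437 in ≈ 7.094 in; Ia = 620/437 in ≈ 1.419 in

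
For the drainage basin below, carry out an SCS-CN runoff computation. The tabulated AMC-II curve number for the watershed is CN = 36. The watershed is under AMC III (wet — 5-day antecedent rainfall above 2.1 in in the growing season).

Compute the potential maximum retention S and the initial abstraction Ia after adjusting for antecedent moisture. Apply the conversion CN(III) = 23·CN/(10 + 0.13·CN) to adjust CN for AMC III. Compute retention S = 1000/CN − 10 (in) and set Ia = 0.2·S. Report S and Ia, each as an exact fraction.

CN(III) from CN(II)=36: (23·36)/(10 + 0.13·36) = 20700/367 ≈ 56.403
Retention S: 1000/CN − 10 with CN=56.403 → S = 1600/207 ≈ 7.729 in
Ia = 0.2S: 0.2·7.729 = 1.546 in (exactly 320/207)

S = 1600/207 in ≈ 7.729 in; Ia = 320/207 in ≈ 1.546 in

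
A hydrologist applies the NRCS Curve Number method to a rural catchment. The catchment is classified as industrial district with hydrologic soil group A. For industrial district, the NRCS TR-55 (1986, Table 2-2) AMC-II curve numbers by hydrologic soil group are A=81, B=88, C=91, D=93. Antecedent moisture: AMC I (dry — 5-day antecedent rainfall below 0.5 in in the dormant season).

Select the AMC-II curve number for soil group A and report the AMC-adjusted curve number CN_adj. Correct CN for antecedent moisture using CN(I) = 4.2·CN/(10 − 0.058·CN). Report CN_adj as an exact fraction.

NRCS table: industrial district, soil group A → CN(II) = 81
CN(I) from CN(II)=81: (4.2·81)/(10 − 0.058·81) = 170100/2651 ≈ 64.164

CN_adj = 170100/2651 ≈ 64.164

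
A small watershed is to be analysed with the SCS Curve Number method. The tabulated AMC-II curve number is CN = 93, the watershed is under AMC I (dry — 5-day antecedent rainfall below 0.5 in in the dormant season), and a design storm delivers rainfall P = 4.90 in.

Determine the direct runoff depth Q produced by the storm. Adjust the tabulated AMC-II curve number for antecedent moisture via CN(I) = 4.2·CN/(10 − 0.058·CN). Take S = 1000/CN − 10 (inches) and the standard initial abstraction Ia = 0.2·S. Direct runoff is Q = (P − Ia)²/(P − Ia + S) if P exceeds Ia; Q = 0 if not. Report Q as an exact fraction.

Q = 160554241/49302090 in ≈ 3.257 in

CN(I) from CN(II)=93: (4.2·93)/(10 − 0.058·93) = 27900/329 ≈ 84.802
S = 1000/(27900/329) − 10 = 500/279 in ≈ 1.792 in
Initial abstraction Ia = S/5 = (500/279)/5 = 100/279 ≈ 0.358 in
Excess rainfall: 4.900 − 0.358 = 4.542 in; P > Ia so Q > 0
Runoff Q = (P−Ia)²/(P−Ia+S) = (4.542)²/(4.542+1.792) = 160554241/49302090 ≈ 3.257 in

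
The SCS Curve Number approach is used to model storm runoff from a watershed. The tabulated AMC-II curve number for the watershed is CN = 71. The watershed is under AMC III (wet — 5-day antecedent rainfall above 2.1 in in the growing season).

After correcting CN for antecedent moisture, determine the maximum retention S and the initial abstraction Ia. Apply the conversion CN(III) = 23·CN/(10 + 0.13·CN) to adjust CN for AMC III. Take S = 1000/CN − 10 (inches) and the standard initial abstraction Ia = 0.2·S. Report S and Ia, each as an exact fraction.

Wet (AMC III): CN(III) = 23·71/(10 + 0.13·71) = 1633/(1923/100) = 163300/1923 ≈ 84.919
S = 1000/(163300/1923) − 10 = 2900/1633 in ≈ 1.776 in
Initial abstraction Ia = S/5 = (2900/1633)/5 = 580/1633 ≈ 0.355 in

S = 2900/1633 in ≈ 1.776 in; Ia = 580/1633 in ≈ 0.355 in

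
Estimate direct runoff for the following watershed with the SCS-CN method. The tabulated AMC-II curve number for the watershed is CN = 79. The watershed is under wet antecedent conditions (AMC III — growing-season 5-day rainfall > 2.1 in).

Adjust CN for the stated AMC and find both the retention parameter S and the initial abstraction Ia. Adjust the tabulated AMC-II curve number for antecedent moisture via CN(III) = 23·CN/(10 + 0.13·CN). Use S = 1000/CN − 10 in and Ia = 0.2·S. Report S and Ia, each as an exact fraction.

Adjust CN=79 to AMC III: 23·79/(10 + 0.13·79) → 1817 ÷ (2027/100) = 181700/2027 ≈ 89.640
Max retention: S = 1000/(181700/2027) − 10 = 2100/1817 in (≈ 1.156 in)
Ia = 0.2S: 0.2·1.156 = 0.231 in (exactly 420/1817)

S = 2100/1817 in ≈ 1.156 in; Ia = 420/1817 in ≈ 0.231 in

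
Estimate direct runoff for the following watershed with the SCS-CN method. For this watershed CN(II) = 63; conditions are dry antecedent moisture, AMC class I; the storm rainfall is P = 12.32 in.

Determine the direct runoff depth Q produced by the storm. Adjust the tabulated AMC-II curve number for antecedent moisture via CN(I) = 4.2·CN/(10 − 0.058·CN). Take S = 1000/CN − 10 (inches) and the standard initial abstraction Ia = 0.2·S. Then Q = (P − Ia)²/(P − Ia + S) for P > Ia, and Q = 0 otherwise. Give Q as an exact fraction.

Q = 24803730064/6428820825 in ≈ 3.858 in

Adjust CN=63 to AMC I: 4.2·63/(10 − 0.058·63) → (1323/5) ÷ (3173/500) = 132300/3173 ≈ 41.696
Retention S: 1000/CN − 10 with CN=41.696 → S = 18500/1323 ≈ 13.983 in
Ia = 0.2S: 0.2·13.983 = 2.797 in (exactly 3700/1323)
Excess rainfall: 12.320 − 2.797 = 9.523 in; P > Ia so Q > 0
Runoff Q = (P−Ia)²/(P−Ia+S) = (9.523)²/(9.523+13.983) = 24803730064/6428820825 ≈ 3.858 in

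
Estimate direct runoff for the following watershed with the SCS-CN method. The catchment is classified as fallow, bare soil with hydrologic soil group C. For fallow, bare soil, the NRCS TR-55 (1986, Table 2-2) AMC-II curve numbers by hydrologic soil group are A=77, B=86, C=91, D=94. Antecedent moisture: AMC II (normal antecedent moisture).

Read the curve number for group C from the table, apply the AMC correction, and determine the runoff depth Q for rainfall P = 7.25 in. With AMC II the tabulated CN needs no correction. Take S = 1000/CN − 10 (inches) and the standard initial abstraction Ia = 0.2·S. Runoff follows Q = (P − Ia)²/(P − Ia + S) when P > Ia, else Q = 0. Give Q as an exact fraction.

Q = 6589489/1065428 in ≈ 6.185 in

NRCS table: fallow, bare soil, soil group C → CN(II) = 91
CN(II) = 91; AMC II needs no correction.
Retention S: 1000/CN − 10 with CN=91.000 → S = 90/91 ≈ 0.989 in
Initial abstraction Ia = S/5 = (90/91)/5 = 18/91 ≈ 0.198 in
Excess rainfall: 7.250 − 0.198 = 7.052 in; P > Ia so Q > 0
Q = (2567/364)²/((2567/364) + 90/91) = (6589489/132496)/(2927/364) = 6589489/1065428 in ≈ 6.185 in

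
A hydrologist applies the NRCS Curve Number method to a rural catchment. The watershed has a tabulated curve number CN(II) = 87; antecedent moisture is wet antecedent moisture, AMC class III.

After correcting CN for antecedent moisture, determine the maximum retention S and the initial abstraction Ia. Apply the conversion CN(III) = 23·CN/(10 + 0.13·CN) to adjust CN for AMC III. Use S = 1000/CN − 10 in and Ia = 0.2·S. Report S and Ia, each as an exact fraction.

CN(III) from CN(II)=87: (23·87)/(10 + 0.13·87) = 200100/2131 ≈ 93.900
Max retention: S = 1000/(200100/2131) − 10 = 1300/2001 in (≈ 0.650 in)
Initial abstraction Ia = S/5 = (1300/2001)/5 = 260/2001 ≈ 0.130 in

S = 1300/2001 in ≈ 0.650 in; Ia = 260/2001 in ≈ 0.130 in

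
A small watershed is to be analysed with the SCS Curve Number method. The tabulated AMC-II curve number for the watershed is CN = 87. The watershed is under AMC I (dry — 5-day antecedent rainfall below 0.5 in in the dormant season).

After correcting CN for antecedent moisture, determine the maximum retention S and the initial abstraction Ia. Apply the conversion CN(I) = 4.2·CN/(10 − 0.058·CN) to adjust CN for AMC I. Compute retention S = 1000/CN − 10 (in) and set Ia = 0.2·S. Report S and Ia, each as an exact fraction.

CN(I) from CN(II)=87: (4.2·87)/(10 − 0.058·87) = 182700/2477 ≈ 73.759
Retention S: 1000/CN − 10 with CN=73.759 → S = 6500/1827 ≈ 3.558 in
Ia = 0.2·(6500/1827) = 1300/1827 in ≈ 0.712 in

S = 6500/1827 in ≈ 3.558 in; Ia = 1300/1827 in ≈ 0.712 in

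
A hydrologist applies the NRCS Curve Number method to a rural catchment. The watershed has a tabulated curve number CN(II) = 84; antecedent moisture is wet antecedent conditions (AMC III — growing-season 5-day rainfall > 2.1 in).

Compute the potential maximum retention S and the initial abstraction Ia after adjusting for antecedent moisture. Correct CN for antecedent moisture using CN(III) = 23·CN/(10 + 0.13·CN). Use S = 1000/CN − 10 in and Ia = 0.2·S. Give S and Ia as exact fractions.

S = 400/483 in ≈ 0.828 in; Ia = 80/483 in ≈ 0.166 in

Wet (AMC III): CN(III) = 23·84/(10 + 0.13·84) = 1932/(523/25) = 48300/523 ≈ 92.352
Max retention: S = 1000/(48300/523) − 10 = 400/483 in (≈ 0.828 in)
Ia = 0.2S: 0.2·0.828 = 0.166 in (exactly 80/483)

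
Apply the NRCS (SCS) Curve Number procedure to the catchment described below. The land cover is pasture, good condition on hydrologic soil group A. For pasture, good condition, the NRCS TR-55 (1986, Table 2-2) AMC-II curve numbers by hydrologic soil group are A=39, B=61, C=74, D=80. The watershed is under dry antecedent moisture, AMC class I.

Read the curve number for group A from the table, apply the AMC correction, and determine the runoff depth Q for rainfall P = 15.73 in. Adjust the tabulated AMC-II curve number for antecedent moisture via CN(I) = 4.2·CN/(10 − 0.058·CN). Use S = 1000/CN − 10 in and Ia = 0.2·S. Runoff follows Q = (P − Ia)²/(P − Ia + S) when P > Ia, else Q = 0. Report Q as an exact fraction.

NRCS table: pasture, good condition, soil group A → CN(II) = 39
CN(I) from CN(II)=39: (4.2·39)/(10 − 0.058·39) = 81900/3869 ≈ 21.168
Max retention: S = 1000/(81900/3869) − 10 = 30500/819 in (≈ 37.241 in)
Initial abstraction Ia = S/5 = (30500/819)/5 = 6100/819 ≈ 7.448 in
Excess rainfall: 15.730 − 7.448 = 8.282 in; P > Ia so Q > 0
Runoff Q = (P−Ia)²/(P−Ia+S) = (8.282)²/(8.282+37.241) = 460073254369/305346705300 ≈ 1.507 in

Q = 460073254369/305346705300 in ≈ 1.507 in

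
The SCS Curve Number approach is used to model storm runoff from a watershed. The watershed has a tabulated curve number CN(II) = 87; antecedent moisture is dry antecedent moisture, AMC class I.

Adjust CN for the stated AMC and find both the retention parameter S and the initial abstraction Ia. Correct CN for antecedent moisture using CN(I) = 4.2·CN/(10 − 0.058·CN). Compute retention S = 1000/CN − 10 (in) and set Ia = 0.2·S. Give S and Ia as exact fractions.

S = 6500/1827 in ≈ 3.558 in; Ia = 1300/1827 in ≈ 0.712 in

CN(I) from CN(II)=87: (4.2·87)/(10 − 0.058·87) = 182700/2477 ≈ 73.759
S = 1000/(182700/2477) − 10 = 6500/1827 in ≈ 3.558 in
Ia = 0.2·(6500/1827) = 1300/1827 in ≈ 0.712 in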